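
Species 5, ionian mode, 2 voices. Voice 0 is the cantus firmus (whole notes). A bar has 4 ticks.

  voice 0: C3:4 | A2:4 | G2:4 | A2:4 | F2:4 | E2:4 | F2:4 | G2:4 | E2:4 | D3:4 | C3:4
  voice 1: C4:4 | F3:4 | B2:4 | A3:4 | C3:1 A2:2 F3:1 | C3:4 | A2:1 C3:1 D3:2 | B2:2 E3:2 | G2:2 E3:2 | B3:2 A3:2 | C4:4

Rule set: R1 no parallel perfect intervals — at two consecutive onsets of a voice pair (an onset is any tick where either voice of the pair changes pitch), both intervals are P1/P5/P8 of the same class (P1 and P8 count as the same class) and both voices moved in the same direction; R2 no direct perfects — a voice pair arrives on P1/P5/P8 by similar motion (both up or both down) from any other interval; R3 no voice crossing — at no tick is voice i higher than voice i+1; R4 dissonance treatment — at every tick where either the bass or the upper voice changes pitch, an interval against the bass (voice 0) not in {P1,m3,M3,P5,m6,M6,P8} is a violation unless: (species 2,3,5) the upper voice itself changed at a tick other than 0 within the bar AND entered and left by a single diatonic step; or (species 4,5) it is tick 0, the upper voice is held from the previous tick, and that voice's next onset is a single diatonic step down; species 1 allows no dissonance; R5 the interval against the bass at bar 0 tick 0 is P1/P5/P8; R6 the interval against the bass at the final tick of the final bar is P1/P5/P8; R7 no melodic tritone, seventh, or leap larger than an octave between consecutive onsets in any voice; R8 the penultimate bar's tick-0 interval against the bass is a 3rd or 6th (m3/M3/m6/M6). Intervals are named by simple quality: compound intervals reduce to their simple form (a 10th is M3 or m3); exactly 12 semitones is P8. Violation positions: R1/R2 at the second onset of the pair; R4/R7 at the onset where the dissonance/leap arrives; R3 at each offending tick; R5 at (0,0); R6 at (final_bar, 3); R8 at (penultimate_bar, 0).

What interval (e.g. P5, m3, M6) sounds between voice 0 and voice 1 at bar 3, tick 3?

P8

voice 0=A2 voice 1=A3 -> P8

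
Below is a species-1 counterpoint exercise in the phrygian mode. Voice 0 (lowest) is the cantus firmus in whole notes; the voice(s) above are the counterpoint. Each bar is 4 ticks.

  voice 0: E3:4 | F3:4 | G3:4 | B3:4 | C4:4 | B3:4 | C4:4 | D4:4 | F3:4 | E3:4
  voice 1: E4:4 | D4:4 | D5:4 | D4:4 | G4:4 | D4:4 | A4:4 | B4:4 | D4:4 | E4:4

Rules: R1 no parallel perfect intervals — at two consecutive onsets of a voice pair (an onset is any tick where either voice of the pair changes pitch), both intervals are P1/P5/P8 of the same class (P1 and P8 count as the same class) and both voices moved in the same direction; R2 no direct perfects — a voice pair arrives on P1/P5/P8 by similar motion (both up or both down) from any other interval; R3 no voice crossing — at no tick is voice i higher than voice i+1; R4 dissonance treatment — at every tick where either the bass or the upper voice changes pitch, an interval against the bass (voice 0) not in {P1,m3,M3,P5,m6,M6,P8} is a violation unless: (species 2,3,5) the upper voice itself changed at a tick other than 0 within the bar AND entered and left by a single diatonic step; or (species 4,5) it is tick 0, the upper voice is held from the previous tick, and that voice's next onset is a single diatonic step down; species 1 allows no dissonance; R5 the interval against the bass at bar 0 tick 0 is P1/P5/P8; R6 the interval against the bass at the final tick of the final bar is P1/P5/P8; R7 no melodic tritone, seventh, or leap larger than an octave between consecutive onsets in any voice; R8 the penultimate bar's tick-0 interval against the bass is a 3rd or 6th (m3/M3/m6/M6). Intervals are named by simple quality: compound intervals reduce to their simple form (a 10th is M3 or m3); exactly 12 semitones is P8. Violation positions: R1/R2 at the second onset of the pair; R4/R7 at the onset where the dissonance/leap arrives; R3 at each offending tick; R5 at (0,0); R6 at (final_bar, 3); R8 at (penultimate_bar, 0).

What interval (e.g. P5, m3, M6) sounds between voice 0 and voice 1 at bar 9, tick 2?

P8

voice 0=E3 voice 1=E4 -> P8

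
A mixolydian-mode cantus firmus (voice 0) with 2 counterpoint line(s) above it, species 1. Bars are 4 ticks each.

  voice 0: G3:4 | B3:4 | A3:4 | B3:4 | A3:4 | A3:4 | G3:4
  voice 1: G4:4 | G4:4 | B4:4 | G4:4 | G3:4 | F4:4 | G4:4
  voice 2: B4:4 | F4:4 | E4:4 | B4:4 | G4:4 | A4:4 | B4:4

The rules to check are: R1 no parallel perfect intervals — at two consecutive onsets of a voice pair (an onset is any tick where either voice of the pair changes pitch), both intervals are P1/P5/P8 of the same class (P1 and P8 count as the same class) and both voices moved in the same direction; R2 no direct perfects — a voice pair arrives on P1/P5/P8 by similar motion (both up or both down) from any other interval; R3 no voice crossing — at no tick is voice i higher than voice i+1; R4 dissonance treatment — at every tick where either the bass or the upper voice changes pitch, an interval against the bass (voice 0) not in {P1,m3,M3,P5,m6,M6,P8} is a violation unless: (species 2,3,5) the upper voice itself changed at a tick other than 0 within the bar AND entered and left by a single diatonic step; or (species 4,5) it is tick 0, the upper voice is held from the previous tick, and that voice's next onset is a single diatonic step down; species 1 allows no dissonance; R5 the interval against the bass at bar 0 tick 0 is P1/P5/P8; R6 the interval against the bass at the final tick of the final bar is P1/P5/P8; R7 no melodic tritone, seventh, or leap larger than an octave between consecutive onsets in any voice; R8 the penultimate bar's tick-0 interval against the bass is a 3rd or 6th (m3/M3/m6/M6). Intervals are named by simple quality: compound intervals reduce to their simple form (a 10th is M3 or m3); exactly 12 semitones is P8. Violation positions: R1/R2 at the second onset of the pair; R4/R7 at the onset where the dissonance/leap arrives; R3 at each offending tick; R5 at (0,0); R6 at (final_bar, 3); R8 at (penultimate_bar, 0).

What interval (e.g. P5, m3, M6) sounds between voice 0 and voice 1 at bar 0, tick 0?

voice 0=G3 voice 1=G4 -> P8

P8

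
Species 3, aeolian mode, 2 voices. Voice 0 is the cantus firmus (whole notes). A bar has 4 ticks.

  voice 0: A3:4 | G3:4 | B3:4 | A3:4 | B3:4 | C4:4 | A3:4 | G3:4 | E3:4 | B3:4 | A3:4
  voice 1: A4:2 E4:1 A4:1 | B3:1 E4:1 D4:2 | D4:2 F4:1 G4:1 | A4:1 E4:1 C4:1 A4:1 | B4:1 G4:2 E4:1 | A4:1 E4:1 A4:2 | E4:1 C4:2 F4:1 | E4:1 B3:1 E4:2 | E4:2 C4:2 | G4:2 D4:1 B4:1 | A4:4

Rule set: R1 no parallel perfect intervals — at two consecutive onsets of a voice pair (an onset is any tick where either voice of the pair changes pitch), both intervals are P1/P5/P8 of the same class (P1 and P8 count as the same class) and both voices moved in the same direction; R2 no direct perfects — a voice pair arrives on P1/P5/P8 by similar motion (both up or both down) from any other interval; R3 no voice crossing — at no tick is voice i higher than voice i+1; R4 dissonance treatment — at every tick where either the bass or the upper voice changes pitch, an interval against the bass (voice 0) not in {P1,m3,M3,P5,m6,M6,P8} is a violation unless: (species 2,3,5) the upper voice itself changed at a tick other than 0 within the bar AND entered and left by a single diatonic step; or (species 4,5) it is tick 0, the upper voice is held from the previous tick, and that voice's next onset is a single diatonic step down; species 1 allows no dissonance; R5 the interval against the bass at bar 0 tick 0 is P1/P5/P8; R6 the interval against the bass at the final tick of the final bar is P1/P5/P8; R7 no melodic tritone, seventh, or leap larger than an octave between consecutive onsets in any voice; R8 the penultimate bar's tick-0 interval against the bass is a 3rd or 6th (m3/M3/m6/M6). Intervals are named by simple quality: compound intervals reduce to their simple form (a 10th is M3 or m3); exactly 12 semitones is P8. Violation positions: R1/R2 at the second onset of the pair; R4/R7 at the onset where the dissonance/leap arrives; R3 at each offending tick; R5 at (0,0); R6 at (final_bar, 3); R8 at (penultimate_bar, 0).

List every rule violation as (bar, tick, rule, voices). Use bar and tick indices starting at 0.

(1, 0, R7, (1,))
(2, 2, R4, (0, 1))
(4, 0, R1, (0, 1))
(4, 3, R4, (0, 1))
(6, 0, R2, (0, 1))
(10, 0, R1, (0, 1))

bar 0: v0=A3 v1=A4 downbeat P8
bar 1: v0=G3 v1=B3 downbeat M3
bar 2: v0=B3 v1=D4 downbeat m3
bar 3: v0=A3 v1=A4 downbeat P8
bar 4: v0=B3 v1=B4 downbeat P8
bar 5: v0=C4 v1=A4 downbeat M6
bar 6: v0=A3 v1=E4 downbeat P5
bar 7: v0=G3 v1=E4 downbeat M6
bar 8: v0=E3 v1=E4 downbeat P8
bar 9: v0=B3 v1=G4 downbeat m6
bar 10: v0=A3 v1=A4 downbeat P8
  -> R7 @ bar 1 tick 0 v(1,): A4->B3 leap 10st
  -> R4 @ bar 2 tick 2 v(0, 1): B3/F4 TT untreated
  -> R1 @ bar 4 tick 0 v(0, 1): A3/A4 P8 -> B3/B4 P8 similar
  -> R4 @ bar 4 tick 3 v(0, 1): B3/E4 P4 untreated
  -> R2 @ bar 6 tick 0 v(0, 1): C4/A4 M6 -> A3/E4 P5 similar
  -> R1 @ bar 10 tick 0 v(0, 1): B3/B4 P8 -> A3/A4 P8 similar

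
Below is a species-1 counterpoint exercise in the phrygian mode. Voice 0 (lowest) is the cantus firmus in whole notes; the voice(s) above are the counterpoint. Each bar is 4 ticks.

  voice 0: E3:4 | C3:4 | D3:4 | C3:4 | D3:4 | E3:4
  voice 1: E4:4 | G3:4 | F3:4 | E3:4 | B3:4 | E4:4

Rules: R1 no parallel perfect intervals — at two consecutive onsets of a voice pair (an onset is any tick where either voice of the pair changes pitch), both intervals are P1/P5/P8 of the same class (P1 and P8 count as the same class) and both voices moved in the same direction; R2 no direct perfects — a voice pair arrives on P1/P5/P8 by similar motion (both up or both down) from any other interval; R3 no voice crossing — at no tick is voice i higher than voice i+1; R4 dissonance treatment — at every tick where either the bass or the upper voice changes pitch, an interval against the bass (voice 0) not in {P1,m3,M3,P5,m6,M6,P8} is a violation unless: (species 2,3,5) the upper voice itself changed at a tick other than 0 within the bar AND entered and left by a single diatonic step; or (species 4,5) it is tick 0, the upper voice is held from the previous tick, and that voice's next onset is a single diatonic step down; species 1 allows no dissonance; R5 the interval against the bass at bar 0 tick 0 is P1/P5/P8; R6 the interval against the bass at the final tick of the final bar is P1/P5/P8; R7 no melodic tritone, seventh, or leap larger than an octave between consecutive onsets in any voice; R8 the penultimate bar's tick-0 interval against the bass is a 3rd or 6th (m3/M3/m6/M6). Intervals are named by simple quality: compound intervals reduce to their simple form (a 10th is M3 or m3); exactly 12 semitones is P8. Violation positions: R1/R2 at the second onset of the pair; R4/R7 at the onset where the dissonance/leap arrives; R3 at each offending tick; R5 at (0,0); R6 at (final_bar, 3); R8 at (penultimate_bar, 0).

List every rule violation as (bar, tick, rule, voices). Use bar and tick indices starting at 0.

(1, 0, R2, (0, 1))
(5, 0, R2, (0, 1))

bar 0: v0=E3 v1=E4 downbeat P8
bar 1: v0=C3 v1=G3 downbeat P5
bar 2: v0=D3 v1=F3 downbeat m3
bar 3: v0=C3 v1=E3 downbeat M3
bar 4: v0=D3 v1=B3 downbeat M6
bar 5: v0=E3 v1=E4 downbeat P8
  -> R2 @ bar 1 tick 0 v(0, 1): E3/E4 P8 -> C3/G3 P5 similar
  -> R2 @ bar 5 tick 0 v(0, 1): D3/B3 M6 -> E3/E4 P8 similar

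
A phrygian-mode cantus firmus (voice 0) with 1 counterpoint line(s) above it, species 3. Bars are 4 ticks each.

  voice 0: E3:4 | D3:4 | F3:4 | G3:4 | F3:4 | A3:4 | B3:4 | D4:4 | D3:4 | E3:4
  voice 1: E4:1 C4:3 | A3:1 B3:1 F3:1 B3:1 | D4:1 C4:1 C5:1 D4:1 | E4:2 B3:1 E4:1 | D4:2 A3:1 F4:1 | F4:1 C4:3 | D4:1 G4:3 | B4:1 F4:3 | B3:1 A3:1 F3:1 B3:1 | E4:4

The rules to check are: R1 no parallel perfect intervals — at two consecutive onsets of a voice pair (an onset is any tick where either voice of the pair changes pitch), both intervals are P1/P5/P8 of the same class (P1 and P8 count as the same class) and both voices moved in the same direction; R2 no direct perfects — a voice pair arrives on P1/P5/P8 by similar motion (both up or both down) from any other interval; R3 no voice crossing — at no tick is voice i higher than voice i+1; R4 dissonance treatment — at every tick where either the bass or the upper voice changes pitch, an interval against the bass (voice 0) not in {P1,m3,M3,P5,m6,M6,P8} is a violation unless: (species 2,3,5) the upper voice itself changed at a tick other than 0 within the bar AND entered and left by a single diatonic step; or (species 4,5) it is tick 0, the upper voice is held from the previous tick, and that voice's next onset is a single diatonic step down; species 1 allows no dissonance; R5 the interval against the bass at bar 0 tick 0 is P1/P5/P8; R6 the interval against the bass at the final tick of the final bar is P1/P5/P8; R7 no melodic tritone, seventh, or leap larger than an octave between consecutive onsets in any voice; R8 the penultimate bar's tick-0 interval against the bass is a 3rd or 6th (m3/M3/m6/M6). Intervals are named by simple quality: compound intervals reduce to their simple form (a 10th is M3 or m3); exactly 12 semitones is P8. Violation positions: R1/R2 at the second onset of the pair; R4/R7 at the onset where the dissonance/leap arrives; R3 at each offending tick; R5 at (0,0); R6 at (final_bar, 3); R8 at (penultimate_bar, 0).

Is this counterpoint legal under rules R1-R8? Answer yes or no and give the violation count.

No (8 violations)

bar 0: v0=E3 v1=E4 (P8)
bar 1: v0=D3 v1=A3 (P5)
bar 2: v0=F3 v1=D4 (M6)
bar 3: v0=G3 v1=E4 (M6)
bar 4: v0=F3 v1=D4 (M6)
bar 5: v0=A3 v1=F4 (m6)
bar 6: v0=B3 v1=D4 (m3)
bar 7: v0=D4 v1=B4 (M6)
bar 8: v0=D3 v1=B3 (M6)
bar 9: v0=E3 v1=E4 (P8)
  R2 @ bar1.0: E3/C4 m6 -> D3/A3 P5 similar
  R7 @ bar1.2: B3->F3 leap 6st
  R7 @ bar1.3: F3->B3 leap 6st
  R7 @ bar2.3: C5->D4 leap 10st
  R7 @ bar7.1: B4->F4 leap 6st
  R7 @ bar8.0: F4->B3 leap 6st
  R7 @ bar8.3: F3->B3 leap 6st
  R2 @ bar9.0: D3/B3 M6 -> E3/E4 P8 similar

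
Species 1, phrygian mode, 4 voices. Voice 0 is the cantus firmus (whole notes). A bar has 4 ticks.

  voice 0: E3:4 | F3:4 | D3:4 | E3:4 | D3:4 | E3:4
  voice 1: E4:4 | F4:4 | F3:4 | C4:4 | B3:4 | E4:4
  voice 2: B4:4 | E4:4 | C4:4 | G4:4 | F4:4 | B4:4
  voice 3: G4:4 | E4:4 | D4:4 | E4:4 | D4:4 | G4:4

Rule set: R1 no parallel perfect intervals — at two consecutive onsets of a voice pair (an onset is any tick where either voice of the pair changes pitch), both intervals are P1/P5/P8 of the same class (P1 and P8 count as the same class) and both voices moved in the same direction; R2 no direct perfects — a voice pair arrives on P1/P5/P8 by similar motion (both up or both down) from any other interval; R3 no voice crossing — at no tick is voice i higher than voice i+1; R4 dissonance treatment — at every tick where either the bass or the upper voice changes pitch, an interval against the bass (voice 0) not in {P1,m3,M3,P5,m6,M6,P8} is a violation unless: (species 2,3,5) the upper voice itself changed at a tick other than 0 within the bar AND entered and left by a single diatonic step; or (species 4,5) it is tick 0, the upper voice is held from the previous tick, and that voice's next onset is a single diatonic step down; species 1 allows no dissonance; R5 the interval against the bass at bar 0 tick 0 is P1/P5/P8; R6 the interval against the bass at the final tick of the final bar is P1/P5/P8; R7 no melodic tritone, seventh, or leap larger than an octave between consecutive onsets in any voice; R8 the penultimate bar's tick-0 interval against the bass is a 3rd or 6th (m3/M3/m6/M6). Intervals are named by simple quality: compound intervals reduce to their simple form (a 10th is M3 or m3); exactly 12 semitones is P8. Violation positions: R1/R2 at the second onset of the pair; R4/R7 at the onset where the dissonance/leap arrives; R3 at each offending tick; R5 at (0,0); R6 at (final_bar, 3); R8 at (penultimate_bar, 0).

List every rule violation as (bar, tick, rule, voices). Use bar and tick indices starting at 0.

(0, 0, R3, (2, 3))
(0, 0, R5, (0, 3))
(0, 1, R3, (2, 3))
(0, 2, R3, (2, 3))
(0, 3, R3, (2, 3))
(1, 0, R1, (0, 1))
(1, 0, R2, (2, 3))
(1, 0, R3, (1, 2))
(1, 0, R4, (0, 2))
(1, 0, R4, (0, 3))
(1, 1, R3, (1, 2))
(1, 2, R3, (1, 2))
(1, 3, R3, (1, 2))
(2, 0, R2, (0, 3))
(2, 0, R2, (1, 2))
(2, 0, R4, (0, 2))
(3, 0, R1, (0, 3))
(3, 0, R1, (1, 2))
(3, 0, R3, (2, 3))
(3, 1, R3, (2, 3))
(3, 2, R3, (2, 3))
(3, 3, R3, (2, 3))
(4, 0, R1, (0, 3))
(4, 0, R3, (2, 3))
(4, 0, R8, (0, 3))
(4, 1, R3, (2, 3))
(4, 2, R3, (2, 3))
(4, 3, R3, (2, 3))
(5, 0, R2, (0, 1))
(5, 0, R2, (0, 2))
(5, 0, R2, (1, 2))
(5, 0, R3, (2, 3))
(5, 0, R7, (2,))
(5, 1, R3, (2, 3))
(5, 2, R3, (2, 3))
(5, 3, R3, (2, 3))
(5, 3, R6, (0, 3))

bar 0: v0=E3 v1=E4 v2=B4 v3=G4 downbeat m3
bar 1: v0=F3 v1=F4 v2=E4 v3=E4 downbeat M7
bar 2: v0=D3 v1=F3 v2=C4 v3=D4 downbeat P8
bar 3: v0=E3 v1=C4 v2=G4 v3=E4 downbeat P8
bar 4: v0=D3 v1=B3 v2=F4 v3=D4 downbeat P8
bar 5: v0=E3 v1=E4 v2=B4 v3=G4 downbeat m3
  -> R3 @ bar 0 tick 0 v(2, 3): B4 above G4
  -> R5 @ bar 0 tick 0 v(0, 3): opens on m3
  -> R3 @ bar 0 tick 1 v(2, 3): B4 above G4
  -> R3 @ bar 0 tick 2 v(2, 3): B4 above G4
  -> R3 @ bar 0 tick 3 v(2, 3): B4 above G4
  -> R1 @ bar 1 tick 0 v(0, 1): E3/E4 P8 -> F3/F4 P8 similar
  -> R2 @ bar 1 tick 0 v(2, 3): B4/G4 M3 -> E4/E4 P1 similar
  -> R3 @ bar 1 tick 0 v(1, 2): F4 above E4
  -> R4 @ bar 1 tick 0 v(0, 2): F3/E4 M7 untreated
  -> R4 @ bar 1 tick 0 v(0, 3): F3/E4 M7 untreated
  -> R3 @ bar 1 tick 1 v(1, 2): F4 above E4
  -> R3 @ bar 1 tick 2 v(1, 2): F4 above E4
  -> R3 @ bar 1 tick 3 v(1, 2): F4 above E4
  -> R2 @ bar 2 tick 0 v(0, 3): F3/E4 M7 -> D3/D4 P8 similar
  -> R2 @ bar 2 tick 0 v(1, 2): F4/E4 m2 -> F3/C4 P5 similar
  -> R4 @ bar 2 tick 0 v(0, 2): D3/C4 m7 untreated
  -> R1 @ bar 3 tick 0 v(0, 3): D3/D4 P8 -> E3/E4 P8 similar
  -> R1 @ bar 3 tick 0 v(1, 2): F3/C4 P5 -> C4/G4 P5 similar
  -> R3 @ bar 3 tick 0 v(2, 3): G4 above E4
  -> R3 @ bar 3 tick 1 v(2, 3): G4 above E4
  -> R3 @ bar 3 tick 2 v(2, 3): G4 above E4
  -> R3 @ bar 3 tick 3 v(2, 3): G4 above E4
  -> R1 @ bar 4 tick 0 v(0, 3): E3/E4 P8 -> D3/D4 P8 similar
  -> R3 @ bar 4 tick 0 v(2, 3): F4 above D4
  -> R8 @ bar 4 tick 0 v(0, 3): penult P8 not 3rd/6th
  -> R3 @ bar 4 tick 1 v(2, 3): F4 above D4
  -> R3 @ bar 4 tick 2 v(2, 3): F4 above D4
  -> R3 @ bar 4 tick 3 v(2, 3): F4 above D4
  -> R2 @ bar 5 tick 0 v(0, 1): D3/B3 M6 -> E3/E4 P8 similar
  -> R2 @ bar 5 tick 0 v(0, 2): D3/F4 m3 -> E3/B4 P5 similar
  -> R2 @ bar 5 tick 0 v(1, 2): B3/F4 TT -> E4/B4 P5 similar
  -> R3 @ bar 5 tick 0 v(2, 3): B4 above G4
  -> R7 @ bar 5 tick 0 v(2,): F4->B4 leap 6st
  -> R3 @ bar 5 tick 1 v(2, 3): B4 above G4
  -> R3 @ bar 5 tick 2 v(2, 3): B4 above G4
  -> R3 @ bar 5 tick 3 v(2, 3): B4 above G4
  -> R6 @ bar 5 tick 3 v(0, 3): closes on m3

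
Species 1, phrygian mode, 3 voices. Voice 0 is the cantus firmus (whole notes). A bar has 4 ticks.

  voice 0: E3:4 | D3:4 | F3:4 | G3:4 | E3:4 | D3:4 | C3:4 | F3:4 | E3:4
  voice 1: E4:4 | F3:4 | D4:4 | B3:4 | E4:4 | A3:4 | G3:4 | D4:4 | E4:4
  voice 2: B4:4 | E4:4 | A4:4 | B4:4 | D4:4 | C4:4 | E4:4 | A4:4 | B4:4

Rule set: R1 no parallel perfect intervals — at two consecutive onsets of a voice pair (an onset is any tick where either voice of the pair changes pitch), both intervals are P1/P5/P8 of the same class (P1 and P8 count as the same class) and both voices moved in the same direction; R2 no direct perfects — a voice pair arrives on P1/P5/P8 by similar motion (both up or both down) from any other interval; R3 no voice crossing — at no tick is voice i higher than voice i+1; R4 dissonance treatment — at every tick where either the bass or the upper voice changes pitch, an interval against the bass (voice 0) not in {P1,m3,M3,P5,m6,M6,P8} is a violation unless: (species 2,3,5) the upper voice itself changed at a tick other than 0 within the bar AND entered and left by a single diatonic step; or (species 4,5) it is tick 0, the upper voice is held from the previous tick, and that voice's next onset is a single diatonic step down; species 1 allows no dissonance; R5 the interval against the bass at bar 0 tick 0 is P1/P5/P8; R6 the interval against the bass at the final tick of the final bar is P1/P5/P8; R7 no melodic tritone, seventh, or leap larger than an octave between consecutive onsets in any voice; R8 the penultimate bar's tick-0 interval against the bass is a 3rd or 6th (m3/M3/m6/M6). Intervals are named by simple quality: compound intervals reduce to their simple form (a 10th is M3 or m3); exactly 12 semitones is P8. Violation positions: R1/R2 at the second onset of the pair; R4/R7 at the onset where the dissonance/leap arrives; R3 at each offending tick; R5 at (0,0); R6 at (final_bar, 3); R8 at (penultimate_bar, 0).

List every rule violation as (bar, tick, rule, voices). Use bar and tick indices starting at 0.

bar 0: v0=E3 v1=E4 v2=B4 downbeat P5
bar 1: v0=D3 v1=F3 v2=E4 downbeat M2
bar 2: v0=F3 v1=D4 v2=A4 downbeat M3
bar 3: v0=G3 v1=B3 v2=B4 downbeat M3
bar 4: v0=E3 v1=E4 v2=D4 downbeat m7
bar 5: v0=D3 v1=A3 v2=C4 downbeat m7
bar 6: v0=C3 v1=G3 v2=E4 downbeat M3
bar 7: v0=F3 v1=D4 v2=A4 downbeat M3
bar 8: v0=E3 v1=E4 v2=B4 downbeat P5
  -> R4 @ bar 1 tick 0 v(0, 2): D3/E4 M2 untreated
  -> R7 @ bar 1 tick 0 v(1,): E4->F3 leap 11st
  -> R2 @ bar 2 tick 0 v(1, 2): F3/E4 M7 -> D4/A4 P5 similar
  -> R3 @ bar 4 tick 0 v(1, 2): E4 above D4
  -> R4 @ bar 4 tick 0 v(0, 2): E3/D4 m7 untreated
  -> R3 @ bar 4 tick 1 v(1, 2): E4 above D4
  -> R3 @ bar 4 tick 2 v(1, 2): E4 above D4
  -> R3 @ bar 4 tick 3 v(1, 2): E4 above D4
  -> R2 @ bar 5 tick 0 v(0, 1): E3/E4 P8 -> D3/A3 P5 similar
  -> R4 @ bar 5 tick 0 v(0, 2): D3/C4 m7 untreated
  -> R1 @ bar 6 tick 0 v(0, 1): D3/A3 P5 -> C3/G3 P5 similar
  -> R2 @ bar 7 tick 0 v(1, 2): G3/E4 M6 -> D4/A4 P5 similar
  -> R1 @ bar 8 tick 0 v(1, 2): D4/A4 P5 -> E4/B4 P5 similar

(1, 0, R4, (0, 2))
(1, 0, R7, (1,))
(2, 0, R2, (1, 2))
(4, 0, R3, (1, 2))
(4, 0, R4, (0, 2))
(4, 1, R3, (1, 2))
(4, 2, R3, (1, 2))
(4, 3, R3, (1, 2))
(5, 0, R2, (0, 1))
(5, 0, R4, (0, 2))
(6, 0, R1, (0, 1))
(7, 0, R2, (1, 2))
(8, 0, R1, (1, 2))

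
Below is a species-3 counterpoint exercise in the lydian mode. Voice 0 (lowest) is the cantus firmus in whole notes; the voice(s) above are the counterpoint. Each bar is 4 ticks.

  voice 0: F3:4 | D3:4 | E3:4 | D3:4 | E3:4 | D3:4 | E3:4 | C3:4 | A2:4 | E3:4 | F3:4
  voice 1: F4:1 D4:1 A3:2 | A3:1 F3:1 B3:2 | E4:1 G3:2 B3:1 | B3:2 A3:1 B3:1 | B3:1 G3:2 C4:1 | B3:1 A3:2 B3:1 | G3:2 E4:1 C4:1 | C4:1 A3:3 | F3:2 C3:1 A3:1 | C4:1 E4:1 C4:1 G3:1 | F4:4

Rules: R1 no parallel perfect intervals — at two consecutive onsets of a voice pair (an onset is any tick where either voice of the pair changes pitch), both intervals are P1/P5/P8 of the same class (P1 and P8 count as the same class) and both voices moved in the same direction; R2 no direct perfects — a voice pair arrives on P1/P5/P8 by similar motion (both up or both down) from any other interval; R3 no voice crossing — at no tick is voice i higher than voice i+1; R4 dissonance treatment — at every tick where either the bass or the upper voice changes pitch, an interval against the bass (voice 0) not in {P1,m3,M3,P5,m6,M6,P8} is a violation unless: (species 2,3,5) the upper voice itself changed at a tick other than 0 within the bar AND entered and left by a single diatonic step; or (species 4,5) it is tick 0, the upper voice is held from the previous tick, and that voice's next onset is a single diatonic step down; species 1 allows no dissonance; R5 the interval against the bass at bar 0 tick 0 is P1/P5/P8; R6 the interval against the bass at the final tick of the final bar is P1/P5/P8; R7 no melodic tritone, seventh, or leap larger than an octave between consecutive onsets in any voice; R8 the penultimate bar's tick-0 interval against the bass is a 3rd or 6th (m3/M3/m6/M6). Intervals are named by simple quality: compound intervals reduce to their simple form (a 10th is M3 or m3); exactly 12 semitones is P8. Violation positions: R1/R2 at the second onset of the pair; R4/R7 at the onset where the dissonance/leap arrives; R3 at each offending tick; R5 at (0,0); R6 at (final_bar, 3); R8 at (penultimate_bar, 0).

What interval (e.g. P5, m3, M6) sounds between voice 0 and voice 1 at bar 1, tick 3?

M6

voice 0=D3 voice 1=B3 -> M6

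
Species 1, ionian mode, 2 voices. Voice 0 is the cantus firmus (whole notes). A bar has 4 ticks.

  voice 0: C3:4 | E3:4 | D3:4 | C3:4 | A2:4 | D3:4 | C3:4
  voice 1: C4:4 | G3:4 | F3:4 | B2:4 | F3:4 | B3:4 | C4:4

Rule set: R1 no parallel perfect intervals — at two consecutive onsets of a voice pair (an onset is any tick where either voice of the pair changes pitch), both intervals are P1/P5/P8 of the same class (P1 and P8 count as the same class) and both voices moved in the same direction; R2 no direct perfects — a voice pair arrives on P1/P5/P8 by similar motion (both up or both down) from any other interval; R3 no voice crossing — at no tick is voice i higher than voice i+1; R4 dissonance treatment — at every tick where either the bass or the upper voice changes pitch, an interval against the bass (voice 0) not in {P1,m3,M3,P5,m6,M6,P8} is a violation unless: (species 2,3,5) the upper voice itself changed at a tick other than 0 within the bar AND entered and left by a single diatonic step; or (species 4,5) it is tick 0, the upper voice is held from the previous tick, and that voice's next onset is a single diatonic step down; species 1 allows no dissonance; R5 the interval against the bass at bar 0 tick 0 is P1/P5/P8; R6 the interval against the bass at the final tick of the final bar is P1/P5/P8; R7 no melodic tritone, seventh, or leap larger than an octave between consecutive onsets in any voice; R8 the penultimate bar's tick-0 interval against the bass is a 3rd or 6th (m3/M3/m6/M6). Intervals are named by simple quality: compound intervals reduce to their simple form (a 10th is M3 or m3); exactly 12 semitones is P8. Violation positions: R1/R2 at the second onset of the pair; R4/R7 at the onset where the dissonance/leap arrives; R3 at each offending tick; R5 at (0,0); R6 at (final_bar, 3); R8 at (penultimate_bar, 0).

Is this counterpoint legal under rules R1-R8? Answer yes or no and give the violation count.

No (8 violations)

bar 0: v0=C3 v1=C4 (P8)
bar 1: v0=E3 v1=G3 (m3)
bar 2: v0=D3 v1=F3 (m3)
bar 3: v0=C3 v1=B2 (m2)
bar 4: v0=A2 v1=F3 (m6)
bar 5: v0=D3 v1=B3 (M6)
bar 6: v0=C3 v1=C4 (P8)
  R3 @ bar3.0: C3 above B2
  R4 @ bar3.0: C3/B2 m2 untreated
  R7 @ bar3.0: F3->B2 leap 6st
  R3 @ bar3.1: C3 above B2
  R3 @ bar3.2: C3 above B2
  R3 @ bar3.3: C3 above B2
  R7 @ bar4.0: B2->F3 leap 6st
  R7 @ bar5.0: F3->B3 leap 6st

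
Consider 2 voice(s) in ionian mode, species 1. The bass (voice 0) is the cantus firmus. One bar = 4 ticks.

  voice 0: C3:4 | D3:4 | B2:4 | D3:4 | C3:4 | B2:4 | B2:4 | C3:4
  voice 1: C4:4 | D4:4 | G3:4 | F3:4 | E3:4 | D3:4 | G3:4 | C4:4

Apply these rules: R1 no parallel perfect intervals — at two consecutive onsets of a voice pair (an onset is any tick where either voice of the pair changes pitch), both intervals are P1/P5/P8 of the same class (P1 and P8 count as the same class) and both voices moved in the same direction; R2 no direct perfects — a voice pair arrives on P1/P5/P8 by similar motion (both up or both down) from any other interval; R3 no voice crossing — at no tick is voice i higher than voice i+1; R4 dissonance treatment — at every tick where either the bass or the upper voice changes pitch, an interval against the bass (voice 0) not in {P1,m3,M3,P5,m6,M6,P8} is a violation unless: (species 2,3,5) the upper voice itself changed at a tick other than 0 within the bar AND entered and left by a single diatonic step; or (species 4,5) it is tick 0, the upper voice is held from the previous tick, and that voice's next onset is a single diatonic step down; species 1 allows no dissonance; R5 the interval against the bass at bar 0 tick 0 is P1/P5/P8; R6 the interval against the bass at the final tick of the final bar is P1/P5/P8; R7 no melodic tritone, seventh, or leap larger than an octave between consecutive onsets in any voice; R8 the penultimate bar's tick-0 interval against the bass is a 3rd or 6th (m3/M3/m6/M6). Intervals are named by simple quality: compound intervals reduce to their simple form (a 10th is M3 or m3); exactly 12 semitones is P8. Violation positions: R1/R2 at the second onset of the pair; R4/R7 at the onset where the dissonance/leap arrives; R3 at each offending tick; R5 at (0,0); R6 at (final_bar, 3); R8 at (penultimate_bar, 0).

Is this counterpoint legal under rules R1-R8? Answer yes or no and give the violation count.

No (2 violations)

bar 0: v0=C3 v1=C4 (P8)
bar 1: v0=D3 v1=D4 (P8)
bar 2: v0=B2 v1=G3 (m6)
bar 3: v0=D3 v1=F3 (m3)
bar 4: v0=C3 v1=E3 (M3)
bar 5: v0=B2 v1=D3 (m3)
bar 6: v0=B2 v1=G3 (m6)
bar 7: v0=C3 v1=C4 (P8)
  R1 @ bar1.0: C3/C4 P8 -> D3/D4 P8 similar
  R2 @ bar7.0: B2/G3 m6 -> C3/C4 P8 similar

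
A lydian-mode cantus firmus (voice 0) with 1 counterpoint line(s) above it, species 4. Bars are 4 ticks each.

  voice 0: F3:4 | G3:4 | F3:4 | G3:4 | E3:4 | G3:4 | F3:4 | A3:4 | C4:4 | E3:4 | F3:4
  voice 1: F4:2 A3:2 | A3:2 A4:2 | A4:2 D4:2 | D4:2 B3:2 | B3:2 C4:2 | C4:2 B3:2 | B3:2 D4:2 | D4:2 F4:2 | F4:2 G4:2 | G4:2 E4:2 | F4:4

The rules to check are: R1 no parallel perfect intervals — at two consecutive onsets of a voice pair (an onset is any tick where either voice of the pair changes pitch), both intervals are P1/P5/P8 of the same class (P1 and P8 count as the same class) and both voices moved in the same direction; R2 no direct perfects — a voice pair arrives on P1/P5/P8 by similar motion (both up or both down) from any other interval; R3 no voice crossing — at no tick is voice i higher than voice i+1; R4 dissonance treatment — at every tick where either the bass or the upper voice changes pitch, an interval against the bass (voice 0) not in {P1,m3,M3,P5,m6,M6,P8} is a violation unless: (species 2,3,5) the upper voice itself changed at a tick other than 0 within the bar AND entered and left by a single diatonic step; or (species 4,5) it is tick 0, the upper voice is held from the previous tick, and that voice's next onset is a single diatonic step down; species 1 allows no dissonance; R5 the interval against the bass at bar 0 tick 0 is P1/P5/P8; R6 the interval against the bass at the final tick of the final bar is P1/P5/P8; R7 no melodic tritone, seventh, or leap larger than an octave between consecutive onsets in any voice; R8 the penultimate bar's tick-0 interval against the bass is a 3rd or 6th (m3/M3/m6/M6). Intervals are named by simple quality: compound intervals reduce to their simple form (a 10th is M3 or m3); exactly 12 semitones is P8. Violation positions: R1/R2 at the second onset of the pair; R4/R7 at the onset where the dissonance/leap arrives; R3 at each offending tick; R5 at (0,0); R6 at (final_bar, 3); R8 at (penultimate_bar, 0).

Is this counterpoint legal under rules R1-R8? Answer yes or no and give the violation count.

bar 0: v0=F3 v1=F4 (P8)
bar 1: v0=G3 v1=A3 (M2)
bar 2: v0=F3 v1=A4 (M3)
bar 3: v0=G3 v1=D4 (P5)
bar 4: v0=E3 v1=B3 (P5)
bar 5: v0=G3 v1=C4 (P4)
bar 6: v0=F3 v1=B3 (TT)
bar 7: v0=A3 v1=D4 (P4)
bar 8: v0=C4 v1=F4 (P4)
bar 9: v0=E3 v1=G4 (m3)
bar 10: v0=F3 v1=F4 (P8)
  R4 @ bar1.0: G3/A3 M2 untreated
  R4 @ bar1.2: G3/A4 M2 untreated
  R4 @ bar6.0: F3/B3 TT untreated
  R4 @ bar7.0: A3/D4 P4 untreated
  R4 @ bar8.0: C4/F4 P4 untreated
  R1 @ bar10.0: E3/E4 P8 -> F3/F4 P8 similar

No (6 violations)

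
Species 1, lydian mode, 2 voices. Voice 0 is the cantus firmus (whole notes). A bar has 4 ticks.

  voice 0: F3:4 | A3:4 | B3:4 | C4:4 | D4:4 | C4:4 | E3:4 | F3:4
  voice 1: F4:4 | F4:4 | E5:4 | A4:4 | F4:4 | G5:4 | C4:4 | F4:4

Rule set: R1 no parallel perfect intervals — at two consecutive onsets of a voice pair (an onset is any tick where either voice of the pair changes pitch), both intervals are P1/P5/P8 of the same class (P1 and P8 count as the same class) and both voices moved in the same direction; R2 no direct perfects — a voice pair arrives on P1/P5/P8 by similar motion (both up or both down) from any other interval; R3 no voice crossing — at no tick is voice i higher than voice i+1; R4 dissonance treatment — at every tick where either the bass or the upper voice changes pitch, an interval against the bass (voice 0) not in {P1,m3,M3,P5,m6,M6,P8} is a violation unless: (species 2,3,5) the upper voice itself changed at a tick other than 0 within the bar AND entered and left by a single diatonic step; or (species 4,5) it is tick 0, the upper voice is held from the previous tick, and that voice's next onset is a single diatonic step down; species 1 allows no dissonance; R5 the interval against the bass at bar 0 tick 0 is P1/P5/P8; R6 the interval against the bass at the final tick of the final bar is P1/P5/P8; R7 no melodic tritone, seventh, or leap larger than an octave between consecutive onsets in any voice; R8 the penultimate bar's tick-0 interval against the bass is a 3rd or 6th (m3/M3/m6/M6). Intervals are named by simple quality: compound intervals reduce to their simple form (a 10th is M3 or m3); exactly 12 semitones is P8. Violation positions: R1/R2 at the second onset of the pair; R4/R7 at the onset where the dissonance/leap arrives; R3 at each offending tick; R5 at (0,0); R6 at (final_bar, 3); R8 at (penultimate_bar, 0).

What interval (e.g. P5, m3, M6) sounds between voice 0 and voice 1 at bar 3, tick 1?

voice 0=C4 voice 1=A4 -> M6

M6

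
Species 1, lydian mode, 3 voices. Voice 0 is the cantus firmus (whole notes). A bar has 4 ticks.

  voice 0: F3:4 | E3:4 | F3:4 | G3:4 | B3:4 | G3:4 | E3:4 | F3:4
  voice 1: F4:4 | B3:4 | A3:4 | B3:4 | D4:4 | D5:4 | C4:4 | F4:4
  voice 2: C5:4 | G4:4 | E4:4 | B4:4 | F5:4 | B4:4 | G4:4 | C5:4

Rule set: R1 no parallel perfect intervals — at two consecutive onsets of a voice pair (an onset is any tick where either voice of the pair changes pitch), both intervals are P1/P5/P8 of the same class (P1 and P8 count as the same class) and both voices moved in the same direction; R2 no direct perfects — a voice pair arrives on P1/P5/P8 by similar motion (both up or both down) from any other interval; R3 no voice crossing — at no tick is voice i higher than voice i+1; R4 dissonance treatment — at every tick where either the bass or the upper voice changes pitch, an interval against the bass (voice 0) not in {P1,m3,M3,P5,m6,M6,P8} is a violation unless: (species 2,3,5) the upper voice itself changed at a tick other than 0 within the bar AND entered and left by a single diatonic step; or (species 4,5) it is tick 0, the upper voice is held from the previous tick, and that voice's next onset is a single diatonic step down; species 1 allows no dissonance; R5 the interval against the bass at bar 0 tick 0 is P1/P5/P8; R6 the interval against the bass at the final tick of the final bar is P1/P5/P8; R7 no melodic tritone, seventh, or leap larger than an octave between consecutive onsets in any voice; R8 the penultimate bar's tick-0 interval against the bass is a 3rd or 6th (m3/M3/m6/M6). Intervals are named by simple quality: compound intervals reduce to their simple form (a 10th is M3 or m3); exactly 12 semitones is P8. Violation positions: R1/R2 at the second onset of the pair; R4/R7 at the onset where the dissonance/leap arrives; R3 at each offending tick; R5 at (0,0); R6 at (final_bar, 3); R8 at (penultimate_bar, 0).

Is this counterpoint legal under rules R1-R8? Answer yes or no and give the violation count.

No (17 violations)

bar 0: v0=F3 v1=F4 v2=C5 (P5)
bar 1: v0=E3 v1=B3 v2=G4 (m3)
bar 2: v0=F3 v1=A3 v2=E4 (M7)
bar 3: v0=G3 v1=B3 v2=B4 (M3)
bar 4: v0=B3 v1=D4 v2=F5 (TT)
bar 5: v0=G3 v1=D5 v2=B4 (M3)
bar 6: v0=E3 v1=C4 v2=G4 (m3)
bar 7: v0=F3 v1=F4 v2=C5 (P5)
  R2 @ bar1.0: F3/F4 P8 -> E3/B3 P5 similar
  R7 @ bar1.0: F4->B3 leap 6st
  R2 @ bar2.0: B3/G4 m6 -> A3/E4 P5 similar
  R4 @ bar2.0: F3/E4 M7 untreated
  R2 @ bar3.0: A3/E4 P5 -> B3/B4 P8 similar
  R4 @ bar4.0: B3/F5 TT untreated
  R7 @ bar4.0: B4->F5 leap 6st
  R3 @ bar5.0: D5 above B4
  R7 @ bar5.0: F5->B4 leap 6st
  R3 @ bar5.1: D5 above B4
  R3 @ bar5.2: D5 above B4
  R3 @ bar5.3: D5 above B4
  R2 @ bar6.0: D5/B4 m3 -> C4/G4 P5 similar
  R7 @ bar6.0: D5->C4 leap 14st
  R1 @ bar7.0: C4/G4 P5 -> F4/C5 P5 similar
  R2 @ bar7.0: E3/C4 m6 -> F3/F4 P8 similar
  R2 @ bar7.0: E3/G4 m3 -> F3/C5 P5 similar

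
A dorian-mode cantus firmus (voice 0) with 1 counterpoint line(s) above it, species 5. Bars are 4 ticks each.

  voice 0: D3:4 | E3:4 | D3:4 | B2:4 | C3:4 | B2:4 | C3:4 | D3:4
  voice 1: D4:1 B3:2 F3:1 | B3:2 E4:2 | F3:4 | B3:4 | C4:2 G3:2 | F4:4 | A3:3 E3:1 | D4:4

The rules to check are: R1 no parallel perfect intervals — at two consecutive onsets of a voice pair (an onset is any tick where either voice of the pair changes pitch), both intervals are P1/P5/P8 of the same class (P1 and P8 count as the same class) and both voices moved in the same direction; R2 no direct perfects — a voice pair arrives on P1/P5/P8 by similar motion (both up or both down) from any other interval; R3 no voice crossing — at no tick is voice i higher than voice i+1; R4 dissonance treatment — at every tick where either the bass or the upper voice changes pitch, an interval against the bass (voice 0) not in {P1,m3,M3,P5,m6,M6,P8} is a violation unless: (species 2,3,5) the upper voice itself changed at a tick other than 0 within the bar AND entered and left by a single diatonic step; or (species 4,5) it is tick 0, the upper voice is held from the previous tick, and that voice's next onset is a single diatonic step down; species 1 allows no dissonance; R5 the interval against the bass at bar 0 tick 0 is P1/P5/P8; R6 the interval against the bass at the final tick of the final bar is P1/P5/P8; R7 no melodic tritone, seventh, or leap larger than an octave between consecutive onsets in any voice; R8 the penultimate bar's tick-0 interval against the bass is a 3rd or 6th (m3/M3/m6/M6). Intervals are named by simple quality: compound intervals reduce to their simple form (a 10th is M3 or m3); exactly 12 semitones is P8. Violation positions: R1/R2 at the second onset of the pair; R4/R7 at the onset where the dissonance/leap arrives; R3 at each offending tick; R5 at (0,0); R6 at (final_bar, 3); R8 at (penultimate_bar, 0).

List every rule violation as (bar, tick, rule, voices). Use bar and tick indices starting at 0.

(0, 3, R7, (1,))
(1, 0, R2, (0, 1))
(1, 0, R7, (1,))
(2, 0, R7, (1,))
(3, 0, R7, (1,))
(4, 0, R1, (0, 1))
(5, 0, R4, (0, 1))
(5, 0, R7, (1,))
(7, 0, R2, (0, 1))
(7, 0, R7, (1,))

bar 0: v0=D3 v1=D4 downbeat P8
bar 1: v0=E3 v1=B3 downbeat P5
bar 2: v0=D3 v1=F3 downbeat m3
bar 3: v0=B2 v1=B3 downbeat P8
bar 4: v0=C3 v1=C4 downbeat P8
bar 5: v0=B2 v1=F4 downbeat TT
bar 6: v0=C3 v1=A3 downbeat M6
bar 7: v0=D3 v1=D4 downbeat P8
  -> R7 @ bar 0 tick 3 v(1,): B3->F3 leap 6st
  -> R2 @ bar 1 tick 0 v(0, 1): D3/F3 m3 -> E3/B3 P5 similar
  -> R7 @ bar 1 tick 0 v(1,): F3->B3 leap 6st
  -> R7 @ bar 2 tick 0 v(1,): E4->F3 leap 11st
  -> R7 @ bar 3 tick 0 v(1,): F3->B3 leap 6st
  -> R1 @ bar 4 tick 0 v(0, 1): B2/B3 P8 -> C3/C4 P8 similar
  -> R4 @ bar 5 tick 0 v(0, 1): B2/F4 TT untreated
  -> R7 @ bar 5 tick 0 v(1,): G3->F4 leap 10st
  -> R2 @ bar 7 tick 0 v(0, 1): C3/E3 M3 -> D3/D4 P8 similar
  -> R7 @ bar 7 tick 0 v(1,): E3->D4 leap 10st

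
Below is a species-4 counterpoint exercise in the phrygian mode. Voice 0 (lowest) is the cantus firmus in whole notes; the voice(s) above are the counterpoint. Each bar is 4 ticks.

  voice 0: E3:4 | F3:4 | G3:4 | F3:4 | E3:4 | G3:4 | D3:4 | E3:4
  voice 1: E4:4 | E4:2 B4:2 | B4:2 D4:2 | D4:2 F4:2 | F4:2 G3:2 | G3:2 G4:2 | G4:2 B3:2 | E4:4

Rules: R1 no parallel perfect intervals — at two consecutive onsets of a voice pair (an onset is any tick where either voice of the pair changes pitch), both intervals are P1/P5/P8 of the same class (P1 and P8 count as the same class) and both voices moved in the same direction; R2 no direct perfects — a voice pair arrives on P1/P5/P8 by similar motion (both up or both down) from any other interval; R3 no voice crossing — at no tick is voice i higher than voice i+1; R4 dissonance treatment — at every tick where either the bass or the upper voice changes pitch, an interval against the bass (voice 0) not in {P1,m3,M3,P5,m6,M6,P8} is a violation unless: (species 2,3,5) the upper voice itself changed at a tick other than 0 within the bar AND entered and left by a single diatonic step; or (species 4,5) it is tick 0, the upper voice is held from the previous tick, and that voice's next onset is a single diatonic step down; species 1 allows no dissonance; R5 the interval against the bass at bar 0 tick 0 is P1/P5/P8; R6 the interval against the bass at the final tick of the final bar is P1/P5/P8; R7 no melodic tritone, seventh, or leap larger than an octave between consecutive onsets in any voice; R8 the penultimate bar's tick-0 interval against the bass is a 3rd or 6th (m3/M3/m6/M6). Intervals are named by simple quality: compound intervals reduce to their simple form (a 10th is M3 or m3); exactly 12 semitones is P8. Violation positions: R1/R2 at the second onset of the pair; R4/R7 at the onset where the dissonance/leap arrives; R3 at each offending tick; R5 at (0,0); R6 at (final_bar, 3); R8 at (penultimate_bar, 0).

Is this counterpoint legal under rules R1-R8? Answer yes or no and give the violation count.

bar 0: v0=E3 v1=E4 (P8)
bar 1: v0=F3 v1=E4 (M7)
bar 2: v0=G3 v1=B4 (M3)
bar 3: v0=F3 v1=D4 (M6)
bar 4: v0=E3 v1=F4 (m2)
bar 5: v0=G3 v1=G3 (P1)
bar 6: v0=D3 v1=G4 (P4)
bar 7: v0=E3 v1=E4 (P8)
  R4 @ bar1.0: F3/E4 M7 untreated
  R4 @ bar1.2: F3/B4 TT untreated
  R4 @ bar4.0: E3/F4 m2 untreated
  R7 @ bar4.2: F4->G3 leap 10st
  R4 @ bar6.0: D3/G4 P4 untreated
  R8 @ bar6.0: penult P4 not 3rd/6th
  R2 @ bar7.0: D3/B3 M6 -> E3/E4 P8 similar

No (7 violations)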